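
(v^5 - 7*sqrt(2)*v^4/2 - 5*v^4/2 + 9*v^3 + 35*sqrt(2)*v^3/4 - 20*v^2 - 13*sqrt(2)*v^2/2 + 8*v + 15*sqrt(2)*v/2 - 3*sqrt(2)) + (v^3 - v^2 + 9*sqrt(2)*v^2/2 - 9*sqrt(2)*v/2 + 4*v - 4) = v^5 - 7*sqrt(2)*v^4/2 - 5*v^4/2 + 10*v^3 + 35*sqrt(2)*v^3/4 - 21*v^2 - 2*sqrt(2)*v^2 + 3*sqrt(2)*v + 12*v - 3*sqrt(2) - 4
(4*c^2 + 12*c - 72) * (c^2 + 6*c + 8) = 4*c^4 + 36*c^3 + 32*c^2 - 336*c - 576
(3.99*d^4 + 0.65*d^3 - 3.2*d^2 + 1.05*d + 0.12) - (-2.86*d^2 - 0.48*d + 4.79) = 3.99*d^4 + 0.65*d^3 - 0.34*d^2 + 1.53*d - 4.67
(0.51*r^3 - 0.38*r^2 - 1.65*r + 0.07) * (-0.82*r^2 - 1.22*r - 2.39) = -0.4182*r^5 - 0.3106*r^4 + 0.5977*r^3 + 2.8638*r^2 + 3.8581*r - 0.1673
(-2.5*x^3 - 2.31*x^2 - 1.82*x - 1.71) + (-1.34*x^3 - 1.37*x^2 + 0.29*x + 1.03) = -3.84*x^3 - 3.68*x^2 - 1.53*x - 0.68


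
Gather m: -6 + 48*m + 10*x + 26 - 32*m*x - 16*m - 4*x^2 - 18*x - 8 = m*(32 - 32*x) - 4*x^2 - 8*x + 12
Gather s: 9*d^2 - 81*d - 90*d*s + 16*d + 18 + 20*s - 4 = 9*d^2 - 65*d + s*(20 - 90*d) + 14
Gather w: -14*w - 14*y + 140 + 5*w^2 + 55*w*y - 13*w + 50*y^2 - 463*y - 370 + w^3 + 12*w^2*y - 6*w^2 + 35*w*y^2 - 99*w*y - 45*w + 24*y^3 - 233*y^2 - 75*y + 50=w^3 + w^2*(12*y - 1) + w*(35*y^2 - 44*y - 72) + 24*y^3 - 183*y^2 - 552*y - 180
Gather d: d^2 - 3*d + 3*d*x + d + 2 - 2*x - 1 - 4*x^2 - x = d^2 + d*(3*x - 2) - 4*x^2 - 3*x + 1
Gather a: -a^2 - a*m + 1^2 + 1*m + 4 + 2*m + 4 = -a^2 - a*m + 3*m + 9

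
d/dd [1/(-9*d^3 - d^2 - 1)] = d*(27*d + 2)/(9*d^3 + d^2 + 1)^2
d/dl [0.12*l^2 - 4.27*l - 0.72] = 0.24*l - 4.27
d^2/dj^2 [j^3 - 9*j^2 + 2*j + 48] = 6*j - 18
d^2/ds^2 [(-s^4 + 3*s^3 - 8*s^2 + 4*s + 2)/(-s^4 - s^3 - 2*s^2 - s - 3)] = 2*(-4*s^9 + 18*s^8 + 12*s^7 - 60*s^6 - 297*s^4 - 73*s^3 - 39*s^2 - 3*s + 94)/(s^12 + 3*s^11 + 9*s^10 + 16*s^9 + 33*s^8 + 45*s^7 + 68*s^6 + 69*s^5 + 87*s^4 + 64*s^3 + 63*s^2 + 27*s + 27)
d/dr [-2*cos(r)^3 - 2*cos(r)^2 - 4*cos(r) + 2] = 2*(3*cos(r)^2 + 2*cos(r) + 2)*sin(r)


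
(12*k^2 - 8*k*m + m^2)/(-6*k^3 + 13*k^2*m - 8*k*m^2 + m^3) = (-2*k + m)/(k^2 - 2*k*m + m^2)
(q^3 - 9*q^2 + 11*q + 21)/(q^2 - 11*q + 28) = (q^2 - 2*q - 3)/(q - 4)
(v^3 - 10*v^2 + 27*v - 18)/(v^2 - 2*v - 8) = (-v^3 + 10*v^2 - 27*v + 18)/(-v^2 + 2*v + 8)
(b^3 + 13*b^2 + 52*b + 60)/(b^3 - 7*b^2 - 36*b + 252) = (b^2 + 7*b + 10)/(b^2 - 13*b + 42)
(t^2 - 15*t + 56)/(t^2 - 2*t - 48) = (t - 7)/(t + 6)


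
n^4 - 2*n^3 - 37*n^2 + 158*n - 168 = (n - 4)*(n - 3)*(n - 2)*(n + 7)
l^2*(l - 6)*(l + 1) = l^4 - 5*l^3 - 6*l^2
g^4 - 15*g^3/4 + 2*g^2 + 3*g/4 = g*(g - 3)*(g - 1)*(g + 1/4)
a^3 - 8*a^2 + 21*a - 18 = (a - 3)^2*(a - 2)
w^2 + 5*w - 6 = (w - 1)*(w + 6)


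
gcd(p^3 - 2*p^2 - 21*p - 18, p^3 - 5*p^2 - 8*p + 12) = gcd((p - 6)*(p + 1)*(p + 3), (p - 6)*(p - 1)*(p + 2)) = p - 6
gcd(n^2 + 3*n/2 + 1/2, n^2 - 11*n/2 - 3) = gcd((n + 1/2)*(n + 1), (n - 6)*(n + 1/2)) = n + 1/2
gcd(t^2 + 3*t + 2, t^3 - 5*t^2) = 1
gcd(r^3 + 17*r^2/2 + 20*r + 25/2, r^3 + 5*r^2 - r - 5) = r^2 + 6*r + 5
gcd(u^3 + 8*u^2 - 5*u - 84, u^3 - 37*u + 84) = u^2 + 4*u - 21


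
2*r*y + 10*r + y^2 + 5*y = (2*r + y)*(y + 5)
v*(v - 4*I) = v^2 - 4*I*v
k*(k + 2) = k^2 + 2*k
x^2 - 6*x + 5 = (x - 5)*(x - 1)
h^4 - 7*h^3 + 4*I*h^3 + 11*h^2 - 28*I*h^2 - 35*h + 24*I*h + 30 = (h - 6)*(h - 1)*(h - I)*(h + 5*I)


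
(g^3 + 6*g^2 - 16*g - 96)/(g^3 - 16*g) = (g + 6)/g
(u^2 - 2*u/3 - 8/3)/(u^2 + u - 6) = (u + 4/3)/(u + 3)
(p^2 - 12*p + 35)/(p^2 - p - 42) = (p - 5)/(p + 6)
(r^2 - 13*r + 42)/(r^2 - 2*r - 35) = (r - 6)/(r + 5)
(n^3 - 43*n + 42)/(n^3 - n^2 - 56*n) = (n^2 - 7*n + 6)/(n*(n - 8))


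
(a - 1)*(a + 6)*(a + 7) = a^3 + 12*a^2 + 29*a - 42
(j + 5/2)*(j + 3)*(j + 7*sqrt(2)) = j^3 + 11*j^2/2 + 7*sqrt(2)*j^2 + 15*j/2 + 77*sqrt(2)*j/2 + 105*sqrt(2)/2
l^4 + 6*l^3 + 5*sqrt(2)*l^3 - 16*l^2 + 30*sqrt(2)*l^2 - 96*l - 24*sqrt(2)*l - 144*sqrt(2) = (l + 6)*(l - 2*sqrt(2))*(l + sqrt(2))*(l + 6*sqrt(2))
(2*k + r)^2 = 4*k^2 + 4*k*r + r^2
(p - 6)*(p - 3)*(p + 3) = p^3 - 6*p^2 - 9*p + 54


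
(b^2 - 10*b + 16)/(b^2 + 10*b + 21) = (b^2 - 10*b + 16)/(b^2 + 10*b + 21)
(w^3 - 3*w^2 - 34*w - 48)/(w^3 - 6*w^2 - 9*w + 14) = (w^2 - 5*w - 24)/(w^2 - 8*w + 7)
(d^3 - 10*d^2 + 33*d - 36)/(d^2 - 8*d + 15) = (d^2 - 7*d + 12)/(d - 5)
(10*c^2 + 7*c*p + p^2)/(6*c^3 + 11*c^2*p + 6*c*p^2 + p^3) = (5*c + p)/(3*c^2 + 4*c*p + p^2)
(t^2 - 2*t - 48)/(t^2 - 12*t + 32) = (t + 6)/(t - 4)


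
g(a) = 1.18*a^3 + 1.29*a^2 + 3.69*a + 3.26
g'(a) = 3.54*a^2 + 2.58*a + 3.69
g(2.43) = 36.78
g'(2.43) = 30.86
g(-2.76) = -21.91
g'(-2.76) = 23.54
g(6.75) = 449.85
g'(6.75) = 182.40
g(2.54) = 40.29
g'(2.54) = 33.08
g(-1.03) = -0.46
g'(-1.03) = 4.79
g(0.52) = 5.69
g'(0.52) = 5.99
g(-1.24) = -1.58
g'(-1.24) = 5.93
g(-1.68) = -4.89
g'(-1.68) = 9.35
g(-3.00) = -28.06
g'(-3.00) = 27.81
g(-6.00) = -227.32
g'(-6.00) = 115.65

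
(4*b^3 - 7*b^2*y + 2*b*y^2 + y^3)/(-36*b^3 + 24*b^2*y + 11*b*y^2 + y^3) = (-4*b^2 + 3*b*y + y^2)/(36*b^2 + 12*b*y + y^2)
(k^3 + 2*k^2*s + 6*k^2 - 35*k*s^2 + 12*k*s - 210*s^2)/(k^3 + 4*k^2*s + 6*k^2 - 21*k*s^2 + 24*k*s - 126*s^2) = (-k + 5*s)/(-k + 3*s)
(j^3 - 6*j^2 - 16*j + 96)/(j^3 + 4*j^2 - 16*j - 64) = (j - 6)/(j + 4)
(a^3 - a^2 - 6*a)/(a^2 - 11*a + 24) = a*(a + 2)/(a - 8)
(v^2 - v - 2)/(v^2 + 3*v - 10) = (v + 1)/(v + 5)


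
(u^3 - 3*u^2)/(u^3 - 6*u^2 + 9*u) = u/(u - 3)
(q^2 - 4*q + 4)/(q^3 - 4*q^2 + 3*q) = (q^2 - 4*q + 4)/(q*(q^2 - 4*q + 3))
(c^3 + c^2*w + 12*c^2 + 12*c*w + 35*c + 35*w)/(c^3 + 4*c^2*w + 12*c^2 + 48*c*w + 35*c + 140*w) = (c + w)/(c + 4*w)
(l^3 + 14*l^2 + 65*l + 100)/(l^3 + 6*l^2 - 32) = (l^2 + 10*l + 25)/(l^2 + 2*l - 8)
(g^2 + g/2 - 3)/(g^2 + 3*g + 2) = (g - 3/2)/(g + 1)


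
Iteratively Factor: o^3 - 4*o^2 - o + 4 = (o - 1)*(o^2 - 3*o - 4) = (o - 4)*(o - 1)*(o + 1)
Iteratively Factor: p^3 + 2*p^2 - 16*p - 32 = (p + 4)*(p^2 - 2*p - 8) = (p + 2)*(p + 4)*(p - 4)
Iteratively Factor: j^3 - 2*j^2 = (j)*(j^2 - 2*j) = j*(j - 2)*(j)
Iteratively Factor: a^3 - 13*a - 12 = (a + 1)*(a^2 - a - 12) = (a + 1)*(a + 3)*(a - 4)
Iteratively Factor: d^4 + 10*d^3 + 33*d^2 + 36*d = (d + 4)*(d^3 + 6*d^2 + 9*d) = (d + 3)*(d + 4)*(d^2 + 3*d) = d*(d + 3)*(d + 4)*(d + 3)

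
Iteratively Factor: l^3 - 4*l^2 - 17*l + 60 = (l - 3)*(l^2 - l - 20) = (l - 3)*(l + 4)*(l - 5)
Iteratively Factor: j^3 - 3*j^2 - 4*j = (j)*(j^2 - 3*j - 4) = j*(j - 4)*(j + 1)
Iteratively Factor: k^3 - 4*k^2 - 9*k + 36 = (k + 3)*(k^2 - 7*k + 12) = (k - 3)*(k + 3)*(k - 4)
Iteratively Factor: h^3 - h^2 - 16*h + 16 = (h - 1)*(h^2 - 16) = (h - 4)*(h - 1)*(h + 4)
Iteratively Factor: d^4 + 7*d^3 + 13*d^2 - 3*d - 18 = (d + 3)*(d^3 + 4*d^2 + d - 6) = (d + 2)*(d + 3)*(d^2 + 2*d - 3) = (d - 1)*(d + 2)*(d + 3)*(d + 3)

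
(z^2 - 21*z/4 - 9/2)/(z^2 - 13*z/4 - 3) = (z - 6)/(z - 4)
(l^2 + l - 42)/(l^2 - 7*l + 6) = (l + 7)/(l - 1)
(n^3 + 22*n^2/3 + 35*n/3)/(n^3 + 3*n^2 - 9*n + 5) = n*(3*n + 7)/(3*(n^2 - 2*n + 1))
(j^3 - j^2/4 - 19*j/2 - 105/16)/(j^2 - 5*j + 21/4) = (8*j^2 + 26*j + 15)/(4*(2*j - 3))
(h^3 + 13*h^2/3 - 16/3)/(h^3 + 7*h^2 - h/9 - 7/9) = 3*(3*h^3 + 13*h^2 - 16)/(9*h^3 + 63*h^2 - h - 7)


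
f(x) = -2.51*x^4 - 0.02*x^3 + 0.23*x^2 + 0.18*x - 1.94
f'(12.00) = -17352.06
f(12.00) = -52048.58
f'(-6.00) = 2163.90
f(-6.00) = -3243.38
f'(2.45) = -146.70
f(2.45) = -90.85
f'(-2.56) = 167.05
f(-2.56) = -108.36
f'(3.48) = -422.07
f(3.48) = -367.49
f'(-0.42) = 0.72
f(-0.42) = -2.05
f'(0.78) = -4.26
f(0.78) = -2.60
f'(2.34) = -127.71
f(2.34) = -75.77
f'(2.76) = -210.09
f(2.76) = -145.76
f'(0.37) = -0.17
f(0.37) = -1.89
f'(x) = -10.04*x^3 - 0.06*x^2 + 0.46*x + 0.18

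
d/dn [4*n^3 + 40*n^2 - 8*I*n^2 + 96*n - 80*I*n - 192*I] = 12*n^2 + 16*n*(5 - I) + 96 - 80*I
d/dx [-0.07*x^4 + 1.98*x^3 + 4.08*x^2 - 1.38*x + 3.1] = -0.28*x^3 + 5.94*x^2 + 8.16*x - 1.38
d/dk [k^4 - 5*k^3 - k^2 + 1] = k*(4*k^2 - 15*k - 2)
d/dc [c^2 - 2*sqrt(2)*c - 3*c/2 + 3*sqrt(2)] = 2*c - 2*sqrt(2) - 3/2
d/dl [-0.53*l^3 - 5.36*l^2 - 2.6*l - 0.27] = -1.59*l^2 - 10.72*l - 2.6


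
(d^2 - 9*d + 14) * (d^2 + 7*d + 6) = d^4 - 2*d^3 - 43*d^2 + 44*d + 84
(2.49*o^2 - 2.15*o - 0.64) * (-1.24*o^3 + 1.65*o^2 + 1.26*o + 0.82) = -3.0876*o^5 + 6.7745*o^4 + 0.383500000000001*o^3 - 1.7232*o^2 - 2.5694*o - 0.5248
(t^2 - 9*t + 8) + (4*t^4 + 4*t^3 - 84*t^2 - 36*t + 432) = 4*t^4 + 4*t^3 - 83*t^2 - 45*t + 440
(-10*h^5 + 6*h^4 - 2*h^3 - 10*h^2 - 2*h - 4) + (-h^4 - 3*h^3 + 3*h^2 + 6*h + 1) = -10*h^5 + 5*h^4 - 5*h^3 - 7*h^2 + 4*h - 3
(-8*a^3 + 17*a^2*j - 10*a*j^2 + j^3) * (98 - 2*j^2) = 16*a^3*j^2 - 784*a^3 - 34*a^2*j^3 + 1666*a^2*j + 20*a*j^4 - 980*a*j^2 - 2*j^5 + 98*j^3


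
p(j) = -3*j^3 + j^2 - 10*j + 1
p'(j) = -9*j^2 + 2*j - 10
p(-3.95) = 240.99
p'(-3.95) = -158.32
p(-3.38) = 162.07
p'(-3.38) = -119.58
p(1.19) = -14.54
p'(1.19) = -20.36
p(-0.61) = 8.15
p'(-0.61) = -14.57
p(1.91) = -35.36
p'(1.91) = -39.01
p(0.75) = -7.20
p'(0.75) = -13.56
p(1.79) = -30.90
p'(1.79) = -35.26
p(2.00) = -39.00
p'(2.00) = -42.00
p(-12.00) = 5449.00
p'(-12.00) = -1330.00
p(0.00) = 1.00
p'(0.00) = -10.00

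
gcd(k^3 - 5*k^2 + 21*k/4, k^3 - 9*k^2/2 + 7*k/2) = k^2 - 7*k/2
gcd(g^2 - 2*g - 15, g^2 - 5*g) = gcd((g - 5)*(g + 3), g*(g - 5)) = g - 5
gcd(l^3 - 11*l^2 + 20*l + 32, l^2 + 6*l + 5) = l + 1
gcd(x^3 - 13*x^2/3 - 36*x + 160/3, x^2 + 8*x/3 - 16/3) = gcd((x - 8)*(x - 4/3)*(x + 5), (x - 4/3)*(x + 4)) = x - 4/3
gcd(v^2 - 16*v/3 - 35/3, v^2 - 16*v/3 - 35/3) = v^2 - 16*v/3 - 35/3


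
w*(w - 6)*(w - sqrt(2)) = w^3 - 6*w^2 - sqrt(2)*w^2 + 6*sqrt(2)*w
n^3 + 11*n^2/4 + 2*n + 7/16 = (n + 1/2)^2*(n + 7/4)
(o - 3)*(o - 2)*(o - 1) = o^3 - 6*o^2 + 11*o - 6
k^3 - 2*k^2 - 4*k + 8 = (k - 2)^2*(k + 2)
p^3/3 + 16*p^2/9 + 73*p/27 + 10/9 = (p/3 + 1)*(p + 2/3)*(p + 5/3)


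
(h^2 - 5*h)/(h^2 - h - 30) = h*(5 - h)/(-h^2 + h + 30)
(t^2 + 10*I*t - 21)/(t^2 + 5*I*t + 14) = (t + 3*I)/(t - 2*I)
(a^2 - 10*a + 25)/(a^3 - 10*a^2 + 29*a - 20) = (a - 5)/(a^2 - 5*a + 4)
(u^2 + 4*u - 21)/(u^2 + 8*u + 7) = (u - 3)/(u + 1)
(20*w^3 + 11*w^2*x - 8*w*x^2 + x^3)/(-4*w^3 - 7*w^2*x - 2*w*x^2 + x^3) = (-5*w + x)/(w + x)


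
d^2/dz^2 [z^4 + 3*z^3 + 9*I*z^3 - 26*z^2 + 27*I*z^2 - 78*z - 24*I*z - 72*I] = 12*z^2 + z*(18 + 54*I) - 52 + 54*I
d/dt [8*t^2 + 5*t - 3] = 16*t + 5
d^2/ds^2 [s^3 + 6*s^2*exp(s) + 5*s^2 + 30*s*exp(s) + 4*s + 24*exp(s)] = 6*s^2*exp(s) + 54*s*exp(s) + 6*s + 96*exp(s) + 10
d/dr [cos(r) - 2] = -sin(r)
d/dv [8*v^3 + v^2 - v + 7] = 24*v^2 + 2*v - 1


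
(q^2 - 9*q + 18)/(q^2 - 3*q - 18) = (q - 3)/(q + 3)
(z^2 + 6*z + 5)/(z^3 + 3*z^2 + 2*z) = (z + 5)/(z*(z + 2))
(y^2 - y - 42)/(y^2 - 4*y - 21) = (y + 6)/(y + 3)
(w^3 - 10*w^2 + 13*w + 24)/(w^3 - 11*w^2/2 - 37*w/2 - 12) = 2*(w - 3)/(2*w + 3)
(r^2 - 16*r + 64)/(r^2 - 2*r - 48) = (r - 8)/(r + 6)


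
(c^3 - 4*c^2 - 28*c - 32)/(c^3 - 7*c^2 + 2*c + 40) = (c^2 - 6*c - 16)/(c^2 - 9*c + 20)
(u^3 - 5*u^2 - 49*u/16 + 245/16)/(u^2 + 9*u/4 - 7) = (4*u^2 - 13*u - 35)/(4*(u + 4))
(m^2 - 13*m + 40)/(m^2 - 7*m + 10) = (m - 8)/(m - 2)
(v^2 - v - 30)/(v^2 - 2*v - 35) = (v - 6)/(v - 7)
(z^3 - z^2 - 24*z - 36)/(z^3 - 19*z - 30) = (z - 6)/(z - 5)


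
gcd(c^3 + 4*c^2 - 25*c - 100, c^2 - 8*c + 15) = c - 5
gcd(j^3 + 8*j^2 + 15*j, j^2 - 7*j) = j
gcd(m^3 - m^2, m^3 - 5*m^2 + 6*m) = m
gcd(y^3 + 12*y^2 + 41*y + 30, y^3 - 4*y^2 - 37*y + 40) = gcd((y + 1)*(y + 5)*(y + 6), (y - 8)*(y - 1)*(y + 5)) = y + 5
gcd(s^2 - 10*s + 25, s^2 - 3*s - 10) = s - 5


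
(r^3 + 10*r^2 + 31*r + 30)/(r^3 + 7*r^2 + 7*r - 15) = (r + 2)/(r - 1)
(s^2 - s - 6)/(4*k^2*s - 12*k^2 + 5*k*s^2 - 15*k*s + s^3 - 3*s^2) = (s + 2)/(4*k^2 + 5*k*s + s^2)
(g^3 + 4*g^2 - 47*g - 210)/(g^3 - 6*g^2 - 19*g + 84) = (g^2 + 11*g + 30)/(g^2 + g - 12)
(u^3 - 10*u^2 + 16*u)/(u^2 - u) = (u^2 - 10*u + 16)/(u - 1)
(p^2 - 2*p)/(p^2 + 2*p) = (p - 2)/(p + 2)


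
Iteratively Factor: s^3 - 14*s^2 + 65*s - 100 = (s - 5)*(s^2 - 9*s + 20) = (s - 5)^2*(s - 4)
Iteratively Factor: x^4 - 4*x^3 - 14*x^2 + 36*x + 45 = (x + 1)*(x^3 - 5*x^2 - 9*x + 45) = (x - 5)*(x + 1)*(x^2 - 9) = (x - 5)*(x + 1)*(x + 3)*(x - 3)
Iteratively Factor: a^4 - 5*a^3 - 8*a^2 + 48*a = (a + 3)*(a^3 - 8*a^2 + 16*a) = a*(a + 3)*(a^2 - 8*a + 16) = a*(a - 4)*(a + 3)*(a - 4)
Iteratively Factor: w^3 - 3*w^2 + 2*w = (w)*(w^2 - 3*w + 2) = w*(w - 1)*(w - 2)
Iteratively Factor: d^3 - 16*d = (d + 4)*(d^2 - 4*d) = (d - 4)*(d + 4)*(d)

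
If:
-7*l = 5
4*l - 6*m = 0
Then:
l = -5/7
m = -10/21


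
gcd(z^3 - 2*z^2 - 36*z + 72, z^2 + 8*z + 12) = z + 6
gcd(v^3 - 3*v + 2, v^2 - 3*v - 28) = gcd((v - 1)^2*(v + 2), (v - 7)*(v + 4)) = 1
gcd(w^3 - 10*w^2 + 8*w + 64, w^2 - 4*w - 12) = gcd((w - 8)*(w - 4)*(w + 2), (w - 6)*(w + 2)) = w + 2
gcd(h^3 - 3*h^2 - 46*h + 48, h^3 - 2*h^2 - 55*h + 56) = h^2 - 9*h + 8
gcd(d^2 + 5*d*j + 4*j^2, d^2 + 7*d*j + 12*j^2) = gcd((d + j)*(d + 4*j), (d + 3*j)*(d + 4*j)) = d + 4*j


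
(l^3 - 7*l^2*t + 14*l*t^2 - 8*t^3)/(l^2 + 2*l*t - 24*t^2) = (l^2 - 3*l*t + 2*t^2)/(l + 6*t)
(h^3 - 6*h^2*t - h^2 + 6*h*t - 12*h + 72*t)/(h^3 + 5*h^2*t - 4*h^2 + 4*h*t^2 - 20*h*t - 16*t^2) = (h^2 - 6*h*t + 3*h - 18*t)/(h^2 + 5*h*t + 4*t^2)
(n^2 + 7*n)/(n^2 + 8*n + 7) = n/(n + 1)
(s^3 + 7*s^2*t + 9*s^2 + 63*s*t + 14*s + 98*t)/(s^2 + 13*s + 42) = (s^2 + 7*s*t + 2*s + 14*t)/(s + 6)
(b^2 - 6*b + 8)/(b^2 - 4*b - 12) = (-b^2 + 6*b - 8)/(-b^2 + 4*b + 12)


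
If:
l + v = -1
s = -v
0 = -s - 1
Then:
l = -2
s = -1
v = 1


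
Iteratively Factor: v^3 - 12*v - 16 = (v - 4)*(v^2 + 4*v + 4) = (v - 4)*(v + 2)*(v + 2)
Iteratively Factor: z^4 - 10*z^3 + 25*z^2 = (z - 5)*(z^3 - 5*z^2) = z*(z - 5)*(z^2 - 5*z) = z^2*(z - 5)*(z - 5)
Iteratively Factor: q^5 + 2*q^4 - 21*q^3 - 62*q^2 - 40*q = (q + 4)*(q^4 - 2*q^3 - 13*q^2 - 10*q) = (q - 5)*(q + 4)*(q^3 + 3*q^2 + 2*q) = (q - 5)*(q + 2)*(q + 4)*(q^2 + q) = (q - 5)*(q + 1)*(q + 2)*(q + 4)*(q)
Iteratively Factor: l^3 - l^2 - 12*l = (l + 3)*(l^2 - 4*l) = l*(l + 3)*(l - 4)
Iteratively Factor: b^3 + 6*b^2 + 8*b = (b + 4)*(b^2 + 2*b) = (b + 2)*(b + 4)*(b)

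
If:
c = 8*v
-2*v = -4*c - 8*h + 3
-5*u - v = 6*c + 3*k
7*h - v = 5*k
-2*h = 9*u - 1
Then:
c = -2468/6627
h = 1214/2209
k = 10321/13254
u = -73/6627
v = -617/13254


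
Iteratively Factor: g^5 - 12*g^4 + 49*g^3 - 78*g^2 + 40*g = (g - 2)*(g^4 - 10*g^3 + 29*g^2 - 20*g) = (g - 5)*(g - 2)*(g^3 - 5*g^2 + 4*g) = (g - 5)*(g - 4)*(g - 2)*(g^2 - g) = g*(g - 5)*(g - 4)*(g - 2)*(g - 1)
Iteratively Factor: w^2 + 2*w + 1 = (w + 1)*(w + 1)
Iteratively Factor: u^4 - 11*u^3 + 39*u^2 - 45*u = (u - 3)*(u^3 - 8*u^2 + 15*u) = u*(u - 3)*(u^2 - 8*u + 15) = u*(u - 3)^2*(u - 5)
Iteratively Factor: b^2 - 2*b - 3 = (b + 1)*(b - 3)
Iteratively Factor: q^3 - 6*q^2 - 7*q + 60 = (q - 4)*(q^2 - 2*q - 15) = (q - 5)*(q - 4)*(q + 3)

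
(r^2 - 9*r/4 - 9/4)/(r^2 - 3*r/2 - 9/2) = (4*r + 3)/(2*(2*r + 3))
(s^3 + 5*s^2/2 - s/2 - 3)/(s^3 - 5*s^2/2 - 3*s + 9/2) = (s + 2)/(s - 3)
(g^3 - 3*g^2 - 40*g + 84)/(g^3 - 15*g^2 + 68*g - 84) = (g + 6)/(g - 6)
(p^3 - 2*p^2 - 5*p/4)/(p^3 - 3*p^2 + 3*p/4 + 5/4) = p/(p - 1)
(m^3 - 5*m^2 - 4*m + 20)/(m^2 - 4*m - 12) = (m^2 - 7*m + 10)/(m - 6)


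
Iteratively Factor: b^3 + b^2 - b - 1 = (b + 1)*(b^2 - 1) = (b - 1)*(b + 1)*(b + 1)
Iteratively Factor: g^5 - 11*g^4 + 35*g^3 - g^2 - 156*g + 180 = (g - 3)*(g^4 - 8*g^3 + 11*g^2 + 32*g - 60) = (g - 5)*(g - 3)*(g^3 - 3*g^2 - 4*g + 12) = (g - 5)*(g - 3)*(g - 2)*(g^2 - g - 6) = (g - 5)*(g - 3)^2*(g - 2)*(g + 2)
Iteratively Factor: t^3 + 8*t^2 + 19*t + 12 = (t + 1)*(t^2 + 7*t + 12) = (t + 1)*(t + 4)*(t + 3)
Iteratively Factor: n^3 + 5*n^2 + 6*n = (n)*(n^2 + 5*n + 6) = n*(n + 3)*(n + 2)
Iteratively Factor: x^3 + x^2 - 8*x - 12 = (x - 3)*(x^2 + 4*x + 4) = (x - 3)*(x + 2)*(x + 2)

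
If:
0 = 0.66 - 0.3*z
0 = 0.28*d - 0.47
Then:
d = 1.68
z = 2.20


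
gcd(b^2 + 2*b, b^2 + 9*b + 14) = b + 2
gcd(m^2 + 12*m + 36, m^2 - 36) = m + 6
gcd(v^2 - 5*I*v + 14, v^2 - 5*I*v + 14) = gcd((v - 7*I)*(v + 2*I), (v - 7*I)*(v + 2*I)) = v^2 - 5*I*v + 14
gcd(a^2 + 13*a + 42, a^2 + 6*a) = a + 6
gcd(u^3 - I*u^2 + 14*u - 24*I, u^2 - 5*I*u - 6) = u^2 - 5*I*u - 6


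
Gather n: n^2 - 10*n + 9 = n^2 - 10*n + 9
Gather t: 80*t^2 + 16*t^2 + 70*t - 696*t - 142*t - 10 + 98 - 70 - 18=96*t^2 - 768*t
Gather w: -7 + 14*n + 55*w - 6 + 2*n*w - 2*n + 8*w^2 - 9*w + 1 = 12*n + 8*w^2 + w*(2*n + 46) - 12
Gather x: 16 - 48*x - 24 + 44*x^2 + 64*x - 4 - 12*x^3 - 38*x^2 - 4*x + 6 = -12*x^3 + 6*x^2 + 12*x - 6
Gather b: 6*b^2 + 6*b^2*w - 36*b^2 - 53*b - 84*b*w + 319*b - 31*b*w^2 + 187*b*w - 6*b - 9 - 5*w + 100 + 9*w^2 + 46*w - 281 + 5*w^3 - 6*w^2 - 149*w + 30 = b^2*(6*w - 30) + b*(-31*w^2 + 103*w + 260) + 5*w^3 + 3*w^2 - 108*w - 160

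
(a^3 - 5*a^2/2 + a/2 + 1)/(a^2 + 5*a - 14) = (2*a^2 - a - 1)/(2*(a + 7))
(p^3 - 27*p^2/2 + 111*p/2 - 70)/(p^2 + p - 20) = (2*p^2 - 19*p + 35)/(2*(p + 5))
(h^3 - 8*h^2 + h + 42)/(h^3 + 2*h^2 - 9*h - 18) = (h - 7)/(h + 3)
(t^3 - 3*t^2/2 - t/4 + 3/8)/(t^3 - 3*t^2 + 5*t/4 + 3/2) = (t - 1/2)/(t - 2)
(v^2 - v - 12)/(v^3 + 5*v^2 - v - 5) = (v^2 - v - 12)/(v^3 + 5*v^2 - v - 5)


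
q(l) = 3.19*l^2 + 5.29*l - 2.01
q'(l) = 6.38*l + 5.29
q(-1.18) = -3.81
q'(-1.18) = -2.24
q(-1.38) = -3.24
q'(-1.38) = -3.51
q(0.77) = 3.95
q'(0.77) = 10.20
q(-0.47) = -3.79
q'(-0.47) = 2.29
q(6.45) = 164.82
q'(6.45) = 46.44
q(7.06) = 194.34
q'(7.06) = 50.33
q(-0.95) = -4.16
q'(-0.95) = -0.77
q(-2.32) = 2.89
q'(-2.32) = -9.51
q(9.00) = 303.99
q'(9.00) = 62.71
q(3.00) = 42.57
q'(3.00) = 24.43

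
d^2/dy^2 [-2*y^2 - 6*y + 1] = -4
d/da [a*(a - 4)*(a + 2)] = 3*a^2 - 4*a - 8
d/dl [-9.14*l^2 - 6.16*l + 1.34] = -18.28*l - 6.16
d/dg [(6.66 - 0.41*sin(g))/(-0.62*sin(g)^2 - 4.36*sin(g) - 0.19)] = (-0.2542*sin(g)^2 + 8.2584*sin(g) + 29.1155)*cos(g)/(0.3844*sin(g)^4 + 5.4064*sin(g)^3 + 19.2452*sin(g)^2 + 1.6568*sin(g) + 0.0361)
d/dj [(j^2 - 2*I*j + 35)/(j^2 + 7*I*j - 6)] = (9*I*j^2 - 82*j - 233*I)/(j^4 + 14*I*j^3 - 61*j^2 - 84*I*j + 36)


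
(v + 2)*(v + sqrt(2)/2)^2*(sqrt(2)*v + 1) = sqrt(2)*v^4 + 2*sqrt(2)*v^3 + 3*v^3 + 3*sqrt(2)*v^2/2 + 6*v^2 + v/2 + 3*sqrt(2)*v + 1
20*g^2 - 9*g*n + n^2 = (-5*g + n)*(-4*g + n)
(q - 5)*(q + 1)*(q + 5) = q^3 + q^2 - 25*q - 25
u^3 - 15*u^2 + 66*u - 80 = (u - 8)*(u - 5)*(u - 2)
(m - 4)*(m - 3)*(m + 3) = m^3 - 4*m^2 - 9*m + 36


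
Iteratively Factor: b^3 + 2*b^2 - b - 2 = (b + 2)*(b^2 - 1) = (b - 1)*(b + 2)*(b + 1)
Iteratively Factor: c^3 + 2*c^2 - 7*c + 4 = (c + 4)*(c^2 - 2*c + 1) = (c - 1)*(c + 4)*(c - 1)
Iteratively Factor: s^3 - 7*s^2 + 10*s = (s)*(s^2 - 7*s + 10) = s*(s - 5)*(s - 2)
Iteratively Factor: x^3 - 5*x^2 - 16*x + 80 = (x - 4)*(x^2 - x - 20) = (x - 5)*(x - 4)*(x + 4)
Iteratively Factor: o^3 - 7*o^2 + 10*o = (o)*(o^2 - 7*o + 10) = o*(o - 5)*(o - 2)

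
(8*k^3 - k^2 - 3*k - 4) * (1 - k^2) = -8*k^5 + k^4 + 11*k^3 + 3*k^2 - 3*k - 4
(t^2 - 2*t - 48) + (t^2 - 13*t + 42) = 2*t^2 - 15*t - 6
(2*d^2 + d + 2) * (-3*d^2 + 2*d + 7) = -6*d^4 + d^3 + 10*d^2 + 11*d + 14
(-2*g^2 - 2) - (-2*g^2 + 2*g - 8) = 6 - 2*g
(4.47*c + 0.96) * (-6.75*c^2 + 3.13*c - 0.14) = -30.1725*c^3 + 7.5111*c^2 + 2.379*c - 0.1344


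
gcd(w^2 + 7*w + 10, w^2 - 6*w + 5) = 1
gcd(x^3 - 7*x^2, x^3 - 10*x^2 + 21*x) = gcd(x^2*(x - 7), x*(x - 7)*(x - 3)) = x^2 - 7*x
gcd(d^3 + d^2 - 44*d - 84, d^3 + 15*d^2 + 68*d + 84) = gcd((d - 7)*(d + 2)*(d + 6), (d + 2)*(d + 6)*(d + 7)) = d^2 + 8*d + 12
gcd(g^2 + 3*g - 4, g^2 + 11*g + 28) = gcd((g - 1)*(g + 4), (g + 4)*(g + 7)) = g + 4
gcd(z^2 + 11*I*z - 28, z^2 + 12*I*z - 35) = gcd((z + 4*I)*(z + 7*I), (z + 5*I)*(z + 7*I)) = z + 7*I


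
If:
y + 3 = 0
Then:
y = -3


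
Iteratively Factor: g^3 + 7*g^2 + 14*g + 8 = (g + 4)*(g^2 + 3*g + 2) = (g + 1)*(g + 4)*(g + 2)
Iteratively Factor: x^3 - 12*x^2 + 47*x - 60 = (x - 3)*(x^2 - 9*x + 20) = (x - 5)*(x - 3)*(x - 4)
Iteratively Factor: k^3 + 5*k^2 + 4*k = (k)*(k^2 + 5*k + 4) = k*(k + 1)*(k + 4)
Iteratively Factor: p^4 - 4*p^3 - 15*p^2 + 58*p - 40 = (p - 1)*(p^3 - 3*p^2 - 18*p + 40) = (p - 5)*(p - 1)*(p^2 + 2*p - 8) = (p - 5)*(p - 2)*(p - 1)*(p + 4)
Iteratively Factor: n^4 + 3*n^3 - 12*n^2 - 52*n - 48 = (n - 4)*(n^3 + 7*n^2 + 16*n + 12) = (n - 4)*(n + 2)*(n^2 + 5*n + 6) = (n - 4)*(n + 2)^2*(n + 3)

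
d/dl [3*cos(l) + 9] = -3*sin(l)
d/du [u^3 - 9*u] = 3*u^2 - 9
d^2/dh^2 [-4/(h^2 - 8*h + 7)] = 8*(h^2 - 8*h - 4*(h - 4)^2 + 7)/(h^2 - 8*h + 7)^3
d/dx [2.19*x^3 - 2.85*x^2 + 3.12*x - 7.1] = 6.57*x^2 - 5.7*x + 3.12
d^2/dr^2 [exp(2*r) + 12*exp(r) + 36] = 4*(exp(r) + 3)*exp(r)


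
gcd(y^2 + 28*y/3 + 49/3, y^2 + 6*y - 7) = y + 7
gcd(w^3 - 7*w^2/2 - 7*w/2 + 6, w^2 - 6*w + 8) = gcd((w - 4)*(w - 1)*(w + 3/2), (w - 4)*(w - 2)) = w - 4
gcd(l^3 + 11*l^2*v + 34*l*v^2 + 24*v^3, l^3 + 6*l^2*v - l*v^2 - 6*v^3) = l^2 + 7*l*v + 6*v^2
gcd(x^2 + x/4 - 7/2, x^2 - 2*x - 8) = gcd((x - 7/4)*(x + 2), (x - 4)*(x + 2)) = x + 2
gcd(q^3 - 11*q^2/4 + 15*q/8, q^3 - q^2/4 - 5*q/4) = q^2 - 5*q/4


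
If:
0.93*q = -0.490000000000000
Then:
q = -0.53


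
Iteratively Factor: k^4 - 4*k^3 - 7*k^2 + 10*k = (k)*(k^3 - 4*k^2 - 7*k + 10) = k*(k + 2)*(k^2 - 6*k + 5) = k*(k - 5)*(k + 2)*(k - 1)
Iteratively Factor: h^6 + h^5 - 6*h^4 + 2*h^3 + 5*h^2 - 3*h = (h + 1)*(h^5 - 6*h^3 + 8*h^2 - 3*h) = h*(h + 1)*(h^4 - 6*h^2 + 8*h - 3) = h*(h - 1)*(h + 1)*(h^3 + h^2 - 5*h + 3) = h*(h - 1)^2*(h + 1)*(h^2 + 2*h - 3) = h*(h - 1)^3*(h + 1)*(h + 3)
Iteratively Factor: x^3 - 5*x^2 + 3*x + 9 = (x - 3)*(x^2 - 2*x - 3) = (x - 3)*(x + 1)*(x - 3)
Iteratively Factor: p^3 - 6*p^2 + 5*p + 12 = (p + 1)*(p^2 - 7*p + 12) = (p - 4)*(p + 1)*(p - 3)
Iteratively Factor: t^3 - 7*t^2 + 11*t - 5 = (t - 1)*(t^2 - 6*t + 5) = (t - 5)*(t - 1)*(t - 1)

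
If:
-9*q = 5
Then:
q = -5/9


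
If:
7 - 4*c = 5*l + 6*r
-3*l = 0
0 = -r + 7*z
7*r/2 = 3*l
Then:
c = 7/4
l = 0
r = 0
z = 0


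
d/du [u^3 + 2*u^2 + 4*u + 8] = 3*u^2 + 4*u + 4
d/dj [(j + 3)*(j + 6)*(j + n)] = 3*j^2 + 2*j*n + 18*j + 9*n + 18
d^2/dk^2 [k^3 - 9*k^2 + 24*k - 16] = 6*k - 18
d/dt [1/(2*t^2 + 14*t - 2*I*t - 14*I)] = (-2*t - 7 + I)/(2*(t^2 + 7*t - I*t - 7*I)^2)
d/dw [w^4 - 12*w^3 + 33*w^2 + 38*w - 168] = 4*w^3 - 36*w^2 + 66*w + 38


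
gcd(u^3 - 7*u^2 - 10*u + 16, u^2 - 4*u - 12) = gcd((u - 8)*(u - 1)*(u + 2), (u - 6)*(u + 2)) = u + 2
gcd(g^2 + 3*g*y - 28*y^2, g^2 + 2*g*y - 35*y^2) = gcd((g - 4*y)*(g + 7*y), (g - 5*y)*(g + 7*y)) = g + 7*y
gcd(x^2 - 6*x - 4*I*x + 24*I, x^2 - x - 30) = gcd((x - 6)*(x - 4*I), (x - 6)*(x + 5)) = x - 6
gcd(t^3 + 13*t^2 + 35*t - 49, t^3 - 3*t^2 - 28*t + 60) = 1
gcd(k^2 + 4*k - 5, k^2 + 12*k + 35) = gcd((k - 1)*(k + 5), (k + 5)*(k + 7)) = k + 5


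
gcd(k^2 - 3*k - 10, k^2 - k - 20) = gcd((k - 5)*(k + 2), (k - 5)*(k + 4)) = k - 5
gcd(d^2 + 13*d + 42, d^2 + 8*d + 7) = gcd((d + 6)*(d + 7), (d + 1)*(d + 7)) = d + 7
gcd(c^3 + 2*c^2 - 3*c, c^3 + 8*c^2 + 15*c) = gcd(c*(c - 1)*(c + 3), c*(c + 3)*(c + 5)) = c^2 + 3*c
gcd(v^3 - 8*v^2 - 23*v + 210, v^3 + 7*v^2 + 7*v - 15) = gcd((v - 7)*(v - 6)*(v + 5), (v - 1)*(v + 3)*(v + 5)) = v + 5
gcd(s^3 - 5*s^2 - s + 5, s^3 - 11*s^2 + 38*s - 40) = s - 5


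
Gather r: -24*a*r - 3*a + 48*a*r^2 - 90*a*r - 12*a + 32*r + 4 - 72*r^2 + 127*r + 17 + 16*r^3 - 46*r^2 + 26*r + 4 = -15*a + 16*r^3 + r^2*(48*a - 118) + r*(185 - 114*a) + 25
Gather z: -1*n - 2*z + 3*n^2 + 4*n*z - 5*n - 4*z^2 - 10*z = 3*n^2 - 6*n - 4*z^2 + z*(4*n - 12)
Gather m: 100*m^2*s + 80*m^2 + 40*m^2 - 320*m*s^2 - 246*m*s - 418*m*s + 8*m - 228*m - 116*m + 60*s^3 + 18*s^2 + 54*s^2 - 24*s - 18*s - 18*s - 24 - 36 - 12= m^2*(100*s + 120) + m*(-320*s^2 - 664*s - 336) + 60*s^3 + 72*s^2 - 60*s - 72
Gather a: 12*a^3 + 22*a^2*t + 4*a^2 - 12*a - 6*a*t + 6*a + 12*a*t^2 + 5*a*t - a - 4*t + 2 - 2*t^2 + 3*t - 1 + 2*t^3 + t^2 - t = 12*a^3 + a^2*(22*t + 4) + a*(12*t^2 - t - 7) + 2*t^3 - t^2 - 2*t + 1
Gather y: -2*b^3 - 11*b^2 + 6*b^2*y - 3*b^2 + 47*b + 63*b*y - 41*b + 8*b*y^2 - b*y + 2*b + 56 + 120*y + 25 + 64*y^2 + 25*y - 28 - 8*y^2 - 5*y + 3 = -2*b^3 - 14*b^2 + 8*b + y^2*(8*b + 56) + y*(6*b^2 + 62*b + 140) + 56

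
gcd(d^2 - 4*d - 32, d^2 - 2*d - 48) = d - 8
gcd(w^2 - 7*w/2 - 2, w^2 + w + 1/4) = w + 1/2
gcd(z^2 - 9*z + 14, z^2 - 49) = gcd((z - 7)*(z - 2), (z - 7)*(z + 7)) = z - 7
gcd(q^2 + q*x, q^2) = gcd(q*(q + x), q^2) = q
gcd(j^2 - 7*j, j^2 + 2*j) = j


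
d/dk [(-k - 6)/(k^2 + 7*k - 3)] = (-k^2 - 7*k + (k + 6)*(2*k + 7) + 3)/(k^2 + 7*k - 3)^2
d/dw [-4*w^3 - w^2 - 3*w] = -12*w^2 - 2*w - 3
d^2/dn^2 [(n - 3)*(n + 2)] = 2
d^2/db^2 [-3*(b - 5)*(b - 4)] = -6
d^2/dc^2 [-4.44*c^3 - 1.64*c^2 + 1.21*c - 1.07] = -26.64*c - 3.28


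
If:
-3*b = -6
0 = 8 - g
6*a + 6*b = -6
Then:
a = -3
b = 2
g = 8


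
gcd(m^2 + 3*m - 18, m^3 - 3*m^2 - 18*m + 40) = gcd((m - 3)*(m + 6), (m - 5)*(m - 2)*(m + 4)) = 1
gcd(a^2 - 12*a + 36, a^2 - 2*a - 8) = 1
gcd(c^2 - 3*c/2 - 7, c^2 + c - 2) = c + 2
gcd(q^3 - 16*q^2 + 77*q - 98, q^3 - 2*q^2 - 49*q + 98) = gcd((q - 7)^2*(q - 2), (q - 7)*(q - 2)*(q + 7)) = q^2 - 9*q + 14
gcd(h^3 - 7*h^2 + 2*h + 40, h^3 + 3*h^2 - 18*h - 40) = h^2 - 2*h - 8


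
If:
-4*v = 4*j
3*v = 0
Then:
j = 0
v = 0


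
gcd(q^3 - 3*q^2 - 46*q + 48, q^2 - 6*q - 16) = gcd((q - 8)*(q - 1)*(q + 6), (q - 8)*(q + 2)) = q - 8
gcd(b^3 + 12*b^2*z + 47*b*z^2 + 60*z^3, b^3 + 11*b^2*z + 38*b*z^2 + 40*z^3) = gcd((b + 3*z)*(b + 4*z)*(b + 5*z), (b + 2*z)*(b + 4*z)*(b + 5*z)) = b^2 + 9*b*z + 20*z^2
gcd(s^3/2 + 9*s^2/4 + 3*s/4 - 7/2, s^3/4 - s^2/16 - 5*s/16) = 1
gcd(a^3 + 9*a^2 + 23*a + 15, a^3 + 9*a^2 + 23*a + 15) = a^3 + 9*a^2 + 23*a + 15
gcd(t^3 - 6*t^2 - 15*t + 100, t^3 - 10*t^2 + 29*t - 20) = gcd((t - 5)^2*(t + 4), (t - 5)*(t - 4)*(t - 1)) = t - 5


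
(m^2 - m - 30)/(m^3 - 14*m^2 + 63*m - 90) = (m + 5)/(m^2 - 8*m + 15)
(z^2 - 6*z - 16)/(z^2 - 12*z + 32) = (z + 2)/(z - 4)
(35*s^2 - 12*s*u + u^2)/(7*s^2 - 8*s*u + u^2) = (5*s - u)/(s - u)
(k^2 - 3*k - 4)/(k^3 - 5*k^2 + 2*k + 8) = 1/(k - 2)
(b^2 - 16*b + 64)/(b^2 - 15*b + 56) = (b - 8)/(b - 7)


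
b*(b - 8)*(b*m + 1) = b^3*m - 8*b^2*m + b^2 - 8*b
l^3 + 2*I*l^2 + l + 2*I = (l - I)*(l + I)*(l + 2*I)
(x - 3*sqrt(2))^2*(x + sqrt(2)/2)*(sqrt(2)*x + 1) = sqrt(2)*x^4 - 10*x^3 + 13*sqrt(2)*x^2/2 + 30*x + 9*sqrt(2)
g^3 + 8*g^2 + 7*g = g*(g + 1)*(g + 7)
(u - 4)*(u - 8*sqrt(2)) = u^2 - 8*sqrt(2)*u - 4*u + 32*sqrt(2)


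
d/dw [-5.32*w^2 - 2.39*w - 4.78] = -10.64*w - 2.39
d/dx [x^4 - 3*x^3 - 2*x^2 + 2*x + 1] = 4*x^3 - 9*x^2 - 4*x + 2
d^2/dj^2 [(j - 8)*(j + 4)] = 2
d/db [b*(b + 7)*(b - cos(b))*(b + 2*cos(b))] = -b*(b + 7)*(b - cos(b))*(2*sin(b) - 1) + b*(b + 7)*(b + 2*cos(b))*(sin(b) + 1) + b*(b - cos(b))*(b + 2*cos(b)) + (b + 7)*(b - cos(b))*(b + 2*cos(b))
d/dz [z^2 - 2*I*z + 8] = 2*z - 2*I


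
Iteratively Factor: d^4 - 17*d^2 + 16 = (d + 1)*(d^3 - d^2 - 16*d + 16) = (d - 4)*(d + 1)*(d^2 + 3*d - 4) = (d - 4)*(d - 1)*(d + 1)*(d + 4)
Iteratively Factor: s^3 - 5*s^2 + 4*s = (s - 1)*(s^2 - 4*s) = (s - 4)*(s - 1)*(s)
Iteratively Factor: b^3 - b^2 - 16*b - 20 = (b + 2)*(b^2 - 3*b - 10) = (b + 2)^2*(b - 5)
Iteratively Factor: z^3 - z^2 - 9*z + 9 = (z + 3)*(z^2 - 4*z + 3) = (z - 1)*(z + 3)*(z - 3)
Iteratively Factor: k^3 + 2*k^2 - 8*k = (k - 2)*(k^2 + 4*k) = k*(k - 2)*(k + 4)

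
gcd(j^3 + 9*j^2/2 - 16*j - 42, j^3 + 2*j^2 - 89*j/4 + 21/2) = j^2 + 5*j/2 - 21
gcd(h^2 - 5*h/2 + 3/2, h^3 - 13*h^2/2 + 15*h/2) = h - 3/2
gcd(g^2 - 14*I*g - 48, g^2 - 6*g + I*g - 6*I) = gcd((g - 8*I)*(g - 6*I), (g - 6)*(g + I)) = 1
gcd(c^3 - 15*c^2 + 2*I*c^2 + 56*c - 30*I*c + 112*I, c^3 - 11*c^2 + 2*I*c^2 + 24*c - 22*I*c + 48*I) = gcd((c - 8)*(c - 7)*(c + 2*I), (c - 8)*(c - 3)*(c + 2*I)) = c^2 + c*(-8 + 2*I) - 16*I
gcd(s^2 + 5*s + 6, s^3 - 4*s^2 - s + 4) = 1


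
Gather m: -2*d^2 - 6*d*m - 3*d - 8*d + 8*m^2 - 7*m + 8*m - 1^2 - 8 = -2*d^2 - 11*d + 8*m^2 + m*(1 - 6*d) - 9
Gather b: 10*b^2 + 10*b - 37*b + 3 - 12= 10*b^2 - 27*b - 9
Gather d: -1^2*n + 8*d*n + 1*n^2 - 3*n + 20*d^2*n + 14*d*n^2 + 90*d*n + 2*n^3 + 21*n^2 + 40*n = 20*d^2*n + d*(14*n^2 + 98*n) + 2*n^3 + 22*n^2 + 36*n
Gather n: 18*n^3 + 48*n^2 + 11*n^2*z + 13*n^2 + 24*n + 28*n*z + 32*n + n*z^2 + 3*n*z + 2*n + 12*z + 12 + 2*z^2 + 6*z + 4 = 18*n^3 + n^2*(11*z + 61) + n*(z^2 + 31*z + 58) + 2*z^2 + 18*z + 16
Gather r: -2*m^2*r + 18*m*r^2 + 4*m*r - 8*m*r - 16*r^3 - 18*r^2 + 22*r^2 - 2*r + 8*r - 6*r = -16*r^3 + r^2*(18*m + 4) + r*(-2*m^2 - 4*m)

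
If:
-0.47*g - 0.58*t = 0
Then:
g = -1.23404255319149*t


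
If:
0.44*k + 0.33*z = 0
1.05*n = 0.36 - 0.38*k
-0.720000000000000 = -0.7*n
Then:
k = -1.89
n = 1.03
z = 2.53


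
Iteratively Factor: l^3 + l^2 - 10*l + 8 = (l - 2)*(l^2 + 3*l - 4) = (l - 2)*(l + 4)*(l - 1)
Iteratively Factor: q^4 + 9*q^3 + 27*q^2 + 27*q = (q)*(q^3 + 9*q^2 + 27*q + 27) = q*(q + 3)*(q^2 + 6*q + 9) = q*(q + 3)^2*(q + 3)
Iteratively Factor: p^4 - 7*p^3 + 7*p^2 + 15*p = (p + 1)*(p^3 - 8*p^2 + 15*p) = p*(p + 1)*(p^2 - 8*p + 15) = p*(p - 3)*(p + 1)*(p - 5)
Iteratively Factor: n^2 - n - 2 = (n - 2)*(n + 1)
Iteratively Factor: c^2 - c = (c)*(c - 1)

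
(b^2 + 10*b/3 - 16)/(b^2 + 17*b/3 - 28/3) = (3*b^2 + 10*b - 48)/(3*b^2 + 17*b - 28)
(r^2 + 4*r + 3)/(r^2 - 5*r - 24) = (r + 1)/(r - 8)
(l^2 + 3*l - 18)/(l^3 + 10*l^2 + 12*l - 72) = (l - 3)/(l^2 + 4*l - 12)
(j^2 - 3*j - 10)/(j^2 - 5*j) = (j + 2)/j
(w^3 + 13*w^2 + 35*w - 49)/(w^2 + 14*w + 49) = w - 1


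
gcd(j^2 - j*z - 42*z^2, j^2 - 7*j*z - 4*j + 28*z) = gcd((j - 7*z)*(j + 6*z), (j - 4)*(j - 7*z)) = -j + 7*z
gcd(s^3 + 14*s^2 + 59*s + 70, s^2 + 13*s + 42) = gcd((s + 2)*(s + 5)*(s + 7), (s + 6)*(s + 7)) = s + 7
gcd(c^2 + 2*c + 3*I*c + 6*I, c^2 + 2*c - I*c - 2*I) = c + 2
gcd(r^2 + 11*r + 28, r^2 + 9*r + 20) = r + 4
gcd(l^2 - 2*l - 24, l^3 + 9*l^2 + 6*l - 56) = l + 4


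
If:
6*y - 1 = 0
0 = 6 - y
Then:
No Solution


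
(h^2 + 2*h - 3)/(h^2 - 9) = (h - 1)/(h - 3)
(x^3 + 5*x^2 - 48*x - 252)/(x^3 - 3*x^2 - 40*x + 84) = (x + 6)/(x - 2)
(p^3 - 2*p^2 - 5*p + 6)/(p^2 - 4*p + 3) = p + 2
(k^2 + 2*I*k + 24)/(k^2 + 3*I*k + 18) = (k - 4*I)/(k - 3*I)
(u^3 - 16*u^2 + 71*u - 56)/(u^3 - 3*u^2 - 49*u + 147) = (u^2 - 9*u + 8)/(u^2 + 4*u - 21)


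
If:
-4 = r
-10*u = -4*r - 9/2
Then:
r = -4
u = -23/20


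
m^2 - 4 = (m - 2)*(m + 2)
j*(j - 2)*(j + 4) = j^3 + 2*j^2 - 8*j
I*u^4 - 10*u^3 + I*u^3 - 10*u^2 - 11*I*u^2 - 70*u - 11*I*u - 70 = (u - 2*I)*(u + 5*I)*(u + 7*I)*(I*u + I)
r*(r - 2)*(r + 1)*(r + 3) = r^4 + 2*r^3 - 5*r^2 - 6*r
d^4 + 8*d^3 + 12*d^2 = d^2*(d + 2)*(d + 6)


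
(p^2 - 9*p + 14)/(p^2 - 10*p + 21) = (p - 2)/(p - 3)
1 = 1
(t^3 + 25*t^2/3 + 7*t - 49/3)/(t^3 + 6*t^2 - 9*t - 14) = (t^2 + 4*t/3 - 7/3)/(t^2 - t - 2)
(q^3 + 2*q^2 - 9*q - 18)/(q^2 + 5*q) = (q^3 + 2*q^2 - 9*q - 18)/(q*(q + 5))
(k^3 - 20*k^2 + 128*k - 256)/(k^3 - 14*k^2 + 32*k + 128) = (k - 4)/(k + 2)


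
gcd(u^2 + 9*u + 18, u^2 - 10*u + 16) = 1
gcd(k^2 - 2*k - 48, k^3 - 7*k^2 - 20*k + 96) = k - 8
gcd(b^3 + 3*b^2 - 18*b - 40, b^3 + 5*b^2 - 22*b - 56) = b^2 - 2*b - 8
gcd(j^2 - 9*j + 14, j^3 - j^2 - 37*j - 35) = j - 7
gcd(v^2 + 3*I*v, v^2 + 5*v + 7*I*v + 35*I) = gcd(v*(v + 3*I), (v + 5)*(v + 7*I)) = 1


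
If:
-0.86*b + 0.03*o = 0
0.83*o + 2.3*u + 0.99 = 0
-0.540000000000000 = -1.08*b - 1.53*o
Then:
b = 0.01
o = 0.34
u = -0.55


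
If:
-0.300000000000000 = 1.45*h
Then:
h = -0.21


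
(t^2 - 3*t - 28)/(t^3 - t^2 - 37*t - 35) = (t + 4)/(t^2 + 6*t + 5)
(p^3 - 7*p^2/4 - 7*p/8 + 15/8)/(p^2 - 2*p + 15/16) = 2*(2*p^2 - p - 3)/(4*p - 3)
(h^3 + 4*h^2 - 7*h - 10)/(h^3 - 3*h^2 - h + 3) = (h^2 + 3*h - 10)/(h^2 - 4*h + 3)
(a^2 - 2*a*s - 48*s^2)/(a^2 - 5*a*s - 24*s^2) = (a + 6*s)/(a + 3*s)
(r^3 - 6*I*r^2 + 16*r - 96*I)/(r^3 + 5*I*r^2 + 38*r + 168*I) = (r - 4*I)/(r + 7*I)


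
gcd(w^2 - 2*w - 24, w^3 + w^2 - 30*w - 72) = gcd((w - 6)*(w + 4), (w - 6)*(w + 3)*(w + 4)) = w^2 - 2*w - 24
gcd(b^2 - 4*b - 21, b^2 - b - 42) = b - 7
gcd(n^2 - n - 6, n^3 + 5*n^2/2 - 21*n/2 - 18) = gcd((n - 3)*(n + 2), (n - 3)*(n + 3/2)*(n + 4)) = n - 3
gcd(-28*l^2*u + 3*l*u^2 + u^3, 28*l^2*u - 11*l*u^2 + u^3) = -4*l*u + u^2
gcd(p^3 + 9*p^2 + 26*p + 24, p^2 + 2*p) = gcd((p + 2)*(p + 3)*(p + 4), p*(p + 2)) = p + 2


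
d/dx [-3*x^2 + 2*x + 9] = 2 - 6*x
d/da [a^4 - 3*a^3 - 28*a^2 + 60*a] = 4*a^3 - 9*a^2 - 56*a + 60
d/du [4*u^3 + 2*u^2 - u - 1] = 12*u^2 + 4*u - 1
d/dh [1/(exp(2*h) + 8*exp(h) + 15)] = 2*(-exp(h) - 4)*exp(h)/(exp(2*h) + 8*exp(h) + 15)^2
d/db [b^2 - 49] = 2*b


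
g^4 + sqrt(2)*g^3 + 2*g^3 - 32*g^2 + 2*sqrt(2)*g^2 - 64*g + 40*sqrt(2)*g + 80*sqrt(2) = (g + 2)*(g - 2*sqrt(2))^2*(g + 5*sqrt(2))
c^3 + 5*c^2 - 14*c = c*(c - 2)*(c + 7)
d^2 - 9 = (d - 3)*(d + 3)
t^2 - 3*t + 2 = (t - 2)*(t - 1)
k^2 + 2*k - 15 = (k - 3)*(k + 5)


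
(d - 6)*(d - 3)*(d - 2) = d^3 - 11*d^2 + 36*d - 36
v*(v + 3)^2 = v^3 + 6*v^2 + 9*v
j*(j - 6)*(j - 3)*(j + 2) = j^4 - 7*j^3 + 36*j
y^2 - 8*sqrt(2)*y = y*(y - 8*sqrt(2))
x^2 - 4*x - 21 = (x - 7)*(x + 3)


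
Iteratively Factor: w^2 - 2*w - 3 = (w - 3)*(w + 1)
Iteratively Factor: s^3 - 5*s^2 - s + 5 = (s - 5)*(s^2 - 1) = (s - 5)*(s - 1)*(s + 1)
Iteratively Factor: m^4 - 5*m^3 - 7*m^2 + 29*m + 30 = (m - 3)*(m^3 - 2*m^2 - 13*m - 10) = (m - 5)*(m - 3)*(m^2 + 3*m + 2) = (m - 5)*(m - 3)*(m + 2)*(m + 1)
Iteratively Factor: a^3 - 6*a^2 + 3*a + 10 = (a + 1)*(a^2 - 7*a + 10) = (a - 5)*(a + 1)*(a - 2)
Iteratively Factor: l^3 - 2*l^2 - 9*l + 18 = (l + 3)*(l^2 - 5*l + 6) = (l - 2)*(l + 3)*(l - 3)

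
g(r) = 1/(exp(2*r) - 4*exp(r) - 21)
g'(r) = (-2*exp(2*r) + 4*exp(r))/(exp(2*r) - 4*exp(r) - 21)^2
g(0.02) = -0.04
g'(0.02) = 0.00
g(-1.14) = -0.05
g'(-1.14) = 0.00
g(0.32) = -0.04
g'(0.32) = 0.00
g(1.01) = -0.04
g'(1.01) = -0.01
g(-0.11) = -0.04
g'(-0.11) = 0.00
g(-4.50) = -0.05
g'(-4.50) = 0.00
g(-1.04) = -0.04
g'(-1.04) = 0.00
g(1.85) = -0.17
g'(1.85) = -1.54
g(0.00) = -0.04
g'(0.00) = 0.00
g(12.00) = 0.00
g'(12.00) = 0.00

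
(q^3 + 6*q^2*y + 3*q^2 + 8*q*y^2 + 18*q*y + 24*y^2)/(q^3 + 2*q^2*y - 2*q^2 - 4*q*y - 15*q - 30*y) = (q + 4*y)/(q - 5)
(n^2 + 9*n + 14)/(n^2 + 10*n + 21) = (n + 2)/(n + 3)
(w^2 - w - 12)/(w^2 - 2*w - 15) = (w - 4)/(w - 5)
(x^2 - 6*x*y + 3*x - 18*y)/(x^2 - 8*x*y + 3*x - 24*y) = (x - 6*y)/(x - 8*y)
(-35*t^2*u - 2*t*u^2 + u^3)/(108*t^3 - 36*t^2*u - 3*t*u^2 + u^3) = u*(-35*t^2 - 2*t*u + u^2)/(108*t^3 - 36*t^2*u - 3*t*u^2 + u^3)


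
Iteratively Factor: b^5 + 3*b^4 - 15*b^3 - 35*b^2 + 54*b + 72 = (b + 4)*(b^4 - b^3 - 11*b^2 + 9*b + 18) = (b - 2)*(b + 4)*(b^3 + b^2 - 9*b - 9) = (b - 3)*(b - 2)*(b + 4)*(b^2 + 4*b + 3) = (b - 3)*(b - 2)*(b + 1)*(b + 4)*(b + 3)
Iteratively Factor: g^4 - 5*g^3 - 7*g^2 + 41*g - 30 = (g - 1)*(g^3 - 4*g^2 - 11*g + 30) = (g - 1)*(g + 3)*(g^2 - 7*g + 10) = (g - 5)*(g - 1)*(g + 3)*(g - 2)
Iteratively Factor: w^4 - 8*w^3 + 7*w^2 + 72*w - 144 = (w - 3)*(w^3 - 5*w^2 - 8*w + 48) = (w - 4)*(w - 3)*(w^2 - w - 12) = (w - 4)^2*(w - 3)*(w + 3)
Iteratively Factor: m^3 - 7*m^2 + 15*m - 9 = (m - 3)*(m^2 - 4*m + 3) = (m - 3)^2*(m - 1)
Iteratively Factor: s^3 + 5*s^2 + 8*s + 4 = (s + 1)*(s^2 + 4*s + 4) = (s + 1)*(s + 2)*(s + 2)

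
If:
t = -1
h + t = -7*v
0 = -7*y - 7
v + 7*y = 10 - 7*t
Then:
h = -167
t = -1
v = 24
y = -1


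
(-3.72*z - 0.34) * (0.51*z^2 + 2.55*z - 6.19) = -1.8972*z^3 - 9.6594*z^2 + 22.1598*z + 2.1046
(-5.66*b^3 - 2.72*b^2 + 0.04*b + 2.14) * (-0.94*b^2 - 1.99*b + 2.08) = 5.3204*b^5 + 13.8202*b^4 - 6.3976*b^3 - 7.7488*b^2 - 4.1754*b + 4.4512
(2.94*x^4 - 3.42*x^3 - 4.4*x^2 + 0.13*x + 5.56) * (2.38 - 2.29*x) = -6.7326*x^5 + 14.829*x^4 + 1.9364*x^3 - 10.7697*x^2 - 12.423*x + 13.2328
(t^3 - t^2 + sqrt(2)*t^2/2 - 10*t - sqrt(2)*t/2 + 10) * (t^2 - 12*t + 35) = t^5 - 13*t^4 + sqrt(2)*t^4/2 - 13*sqrt(2)*t^3/2 + 37*t^3 + 47*sqrt(2)*t^2/2 + 95*t^2 - 470*t - 35*sqrt(2)*t/2 + 350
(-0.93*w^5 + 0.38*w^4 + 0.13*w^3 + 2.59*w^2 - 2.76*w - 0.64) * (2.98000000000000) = -2.7714*w^5 + 1.1324*w^4 + 0.3874*w^3 + 7.7182*w^2 - 8.2248*w - 1.9072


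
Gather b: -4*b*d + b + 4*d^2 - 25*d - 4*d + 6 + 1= b*(1 - 4*d) + 4*d^2 - 29*d + 7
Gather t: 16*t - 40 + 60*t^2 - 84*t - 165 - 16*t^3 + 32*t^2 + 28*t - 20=-16*t^3 + 92*t^2 - 40*t - 225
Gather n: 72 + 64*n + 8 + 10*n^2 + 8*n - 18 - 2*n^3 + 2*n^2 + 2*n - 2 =-2*n^3 + 12*n^2 + 74*n + 60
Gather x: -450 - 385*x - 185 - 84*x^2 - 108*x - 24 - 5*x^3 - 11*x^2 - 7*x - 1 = -5*x^3 - 95*x^2 - 500*x - 660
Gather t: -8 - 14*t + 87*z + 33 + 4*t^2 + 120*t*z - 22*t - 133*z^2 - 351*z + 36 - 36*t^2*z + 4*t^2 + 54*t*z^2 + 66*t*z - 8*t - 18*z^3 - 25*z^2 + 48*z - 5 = t^2*(8 - 36*z) + t*(54*z^2 + 186*z - 44) - 18*z^3 - 158*z^2 - 216*z + 56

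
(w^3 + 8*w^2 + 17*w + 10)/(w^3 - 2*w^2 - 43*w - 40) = (w + 2)/(w - 8)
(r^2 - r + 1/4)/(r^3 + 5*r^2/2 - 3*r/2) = (r - 1/2)/(r*(r + 3))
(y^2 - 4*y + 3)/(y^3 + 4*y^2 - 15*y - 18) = (y - 1)/(y^2 + 7*y + 6)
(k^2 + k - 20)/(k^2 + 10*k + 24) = (k^2 + k - 20)/(k^2 + 10*k + 24)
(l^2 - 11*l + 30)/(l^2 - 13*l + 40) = (l - 6)/(l - 8)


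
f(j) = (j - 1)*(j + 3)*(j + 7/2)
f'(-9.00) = 148.00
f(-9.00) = -330.00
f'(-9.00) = 148.00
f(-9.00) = -330.00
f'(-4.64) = 17.55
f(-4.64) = -10.54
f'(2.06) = 39.39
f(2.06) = 29.82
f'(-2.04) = -5.96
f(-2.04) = -4.26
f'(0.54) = 10.81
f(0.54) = -6.58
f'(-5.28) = 29.56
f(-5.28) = -25.49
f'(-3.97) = 7.61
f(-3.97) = -2.27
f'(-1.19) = -4.84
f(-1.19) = -9.16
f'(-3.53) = 2.55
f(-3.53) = -0.07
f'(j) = (j - 1)*(j + 3) + (j - 1)*(j + 7/2) + (j + 3)*(j + 7/2) = 3*j^2 + 11*j + 4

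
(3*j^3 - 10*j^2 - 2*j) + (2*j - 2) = 3*j^3 - 10*j^2 - 2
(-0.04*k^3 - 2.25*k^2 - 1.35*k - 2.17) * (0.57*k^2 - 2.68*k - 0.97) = -0.0228*k^5 - 1.1753*k^4 + 5.2993*k^3 + 4.5636*k^2 + 7.1251*k + 2.1049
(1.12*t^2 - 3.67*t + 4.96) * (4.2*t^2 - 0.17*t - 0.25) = 4.704*t^4 - 15.6044*t^3 + 21.1759*t^2 + 0.0742999999999999*t - 1.24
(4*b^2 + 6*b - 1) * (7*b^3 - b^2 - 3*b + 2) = 28*b^5 + 38*b^4 - 25*b^3 - 9*b^2 + 15*b - 2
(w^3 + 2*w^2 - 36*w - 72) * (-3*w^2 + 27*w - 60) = -3*w^5 + 21*w^4 + 102*w^3 - 876*w^2 + 216*w + 4320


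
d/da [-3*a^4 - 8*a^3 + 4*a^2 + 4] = 4*a*(-3*a^2 - 6*a + 2)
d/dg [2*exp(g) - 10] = 2*exp(g)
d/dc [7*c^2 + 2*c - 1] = 14*c + 2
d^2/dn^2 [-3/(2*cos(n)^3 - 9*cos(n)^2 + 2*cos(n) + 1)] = 6*((-7*cos(n) + 36*cos(2*n) - 9*cos(3*n))*(2*cos(n)^3 - 9*cos(n)^2 + 2*cos(n) + 1)/4 - 4*(3*cos(n)^2 - 9*cos(n) + 1)^2*sin(n)^2)/(2*cos(n)^3 - 9*cos(n)^2 + 2*cos(n) + 1)^3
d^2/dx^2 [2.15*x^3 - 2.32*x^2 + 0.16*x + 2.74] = 12.9*x - 4.64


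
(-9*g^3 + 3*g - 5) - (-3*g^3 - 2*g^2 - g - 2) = -6*g^3 + 2*g^2 + 4*g - 3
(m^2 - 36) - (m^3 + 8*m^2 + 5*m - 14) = -m^3 - 7*m^2 - 5*m - 22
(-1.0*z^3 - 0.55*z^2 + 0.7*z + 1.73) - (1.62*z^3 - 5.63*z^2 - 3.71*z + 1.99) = -2.62*z^3 + 5.08*z^2 + 4.41*z - 0.26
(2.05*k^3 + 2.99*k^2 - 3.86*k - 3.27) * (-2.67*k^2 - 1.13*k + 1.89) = -5.4735*k^5 - 10.2998*k^4 + 10.802*k^3 + 18.7438*k^2 - 3.6003*k - 6.1803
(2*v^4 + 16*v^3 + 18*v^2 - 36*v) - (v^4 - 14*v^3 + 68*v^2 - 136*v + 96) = v^4 + 30*v^3 - 50*v^2 + 100*v - 96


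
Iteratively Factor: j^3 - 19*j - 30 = (j + 2)*(j^2 - 2*j - 15) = (j + 2)*(j + 3)*(j - 5)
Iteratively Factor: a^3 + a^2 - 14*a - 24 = (a + 3)*(a^2 - 2*a - 8) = (a - 4)*(a + 3)*(a + 2)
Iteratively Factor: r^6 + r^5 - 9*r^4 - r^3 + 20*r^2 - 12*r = (r - 1)*(r^5 + 2*r^4 - 7*r^3 - 8*r^2 + 12*r) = (r - 1)*(r + 3)*(r^4 - r^3 - 4*r^2 + 4*r) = (r - 1)*(r + 2)*(r + 3)*(r^3 - 3*r^2 + 2*r) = (r - 2)*(r - 1)*(r + 2)*(r + 3)*(r^2 - r) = r*(r - 2)*(r - 1)*(r + 2)*(r + 3)*(r - 1)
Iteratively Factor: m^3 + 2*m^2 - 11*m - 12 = (m + 4)*(m^2 - 2*m - 3) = (m + 1)*(m + 4)*(m - 3)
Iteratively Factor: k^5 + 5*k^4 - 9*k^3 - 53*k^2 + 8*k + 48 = (k + 4)*(k^4 + k^3 - 13*k^2 - k + 12) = (k + 4)^2*(k^3 - 3*k^2 - k + 3) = (k - 3)*(k + 4)^2*(k^2 - 1) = (k - 3)*(k + 1)*(k + 4)^2*(k - 1)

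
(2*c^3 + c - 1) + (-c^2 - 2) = 2*c^3 - c^2 + c - 3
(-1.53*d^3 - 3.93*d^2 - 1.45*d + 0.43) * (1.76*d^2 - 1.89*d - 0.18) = -2.6928*d^5 - 4.0251*d^4 + 5.1511*d^3 + 4.2047*d^2 - 0.5517*d - 0.0774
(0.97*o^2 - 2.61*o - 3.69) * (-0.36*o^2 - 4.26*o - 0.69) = -0.3492*o^4 - 3.1926*o^3 + 11.7777*o^2 + 17.5203*o + 2.5461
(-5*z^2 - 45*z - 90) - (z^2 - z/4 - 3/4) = -6*z^2 - 179*z/4 - 357/4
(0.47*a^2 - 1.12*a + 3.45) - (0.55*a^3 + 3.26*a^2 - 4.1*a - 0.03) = -0.55*a^3 - 2.79*a^2 + 2.98*a + 3.48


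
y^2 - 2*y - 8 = (y - 4)*(y + 2)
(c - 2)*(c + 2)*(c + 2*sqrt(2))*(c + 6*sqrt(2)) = c^4 + 8*sqrt(2)*c^3 + 20*c^2 - 32*sqrt(2)*c - 96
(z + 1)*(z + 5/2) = z^2 + 7*z/2 + 5/2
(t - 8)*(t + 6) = t^2 - 2*t - 48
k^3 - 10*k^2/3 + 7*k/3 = k*(k - 7/3)*(k - 1)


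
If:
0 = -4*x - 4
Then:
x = -1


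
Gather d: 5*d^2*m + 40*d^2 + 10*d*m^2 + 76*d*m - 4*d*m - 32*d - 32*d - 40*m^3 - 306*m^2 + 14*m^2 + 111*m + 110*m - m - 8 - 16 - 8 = d^2*(5*m + 40) + d*(10*m^2 + 72*m - 64) - 40*m^3 - 292*m^2 + 220*m - 32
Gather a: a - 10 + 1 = a - 9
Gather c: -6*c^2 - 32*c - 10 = -6*c^2 - 32*c - 10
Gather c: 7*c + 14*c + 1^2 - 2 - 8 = 21*c - 9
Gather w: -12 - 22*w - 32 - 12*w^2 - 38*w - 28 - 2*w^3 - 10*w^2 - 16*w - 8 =-2*w^3 - 22*w^2 - 76*w - 80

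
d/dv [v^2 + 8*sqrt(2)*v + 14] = 2*v + 8*sqrt(2)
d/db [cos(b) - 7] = -sin(b)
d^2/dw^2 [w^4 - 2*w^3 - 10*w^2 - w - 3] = 12*w^2 - 12*w - 20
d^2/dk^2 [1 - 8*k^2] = -16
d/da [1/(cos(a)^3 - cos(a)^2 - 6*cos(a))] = (3*sin(a) - 6*sin(a)/cos(a)^2 - 2*tan(a))/(sin(a)^2 + cos(a) + 5)^2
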